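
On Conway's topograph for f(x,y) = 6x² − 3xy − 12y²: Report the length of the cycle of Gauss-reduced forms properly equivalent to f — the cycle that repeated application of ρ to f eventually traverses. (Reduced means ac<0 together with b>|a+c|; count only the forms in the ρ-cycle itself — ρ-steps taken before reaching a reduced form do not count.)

D = 297, ⌊√D⌋ = 17
descent: ρ → (-12,3,6)
descent: ρ → (6,9,-9)  [lands on river]
river: ρ → (-9,9,6)
river: ρ → (6,15,-3)
river: ρ → (-3,15,6)
ρ-cycle length = 4 (tail of 2 descent steps not counted)

4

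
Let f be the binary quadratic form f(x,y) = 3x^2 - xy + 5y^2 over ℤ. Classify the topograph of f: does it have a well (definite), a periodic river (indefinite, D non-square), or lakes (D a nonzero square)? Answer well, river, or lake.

D = b²−4ac = (-1)² − 4·3·5 = -59
D < 0 ⇒ definite ⇒ every region one sign ⇒ single well

well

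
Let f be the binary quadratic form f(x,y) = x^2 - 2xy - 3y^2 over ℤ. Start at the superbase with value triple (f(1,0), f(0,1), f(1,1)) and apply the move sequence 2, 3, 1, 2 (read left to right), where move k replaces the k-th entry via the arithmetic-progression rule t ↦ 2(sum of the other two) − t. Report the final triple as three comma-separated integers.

start (1,-3,-4) = (f(1,0),f(0,1),f(1,1))
replace slot 2: 2·(1+(-4)) − (-3) = -3 → (1,-3,-4)
replace slot 3: 2·(1+(-3)) − (-4) = 0 → (1,-3,0)
replace slot 1: 2·((-3)+0) − 1 = -7 → (-7,-3,0)
replace slot 2: 2·((-7)+0) − (-3) = -11 → (-7,-11,0)

-7,-11,0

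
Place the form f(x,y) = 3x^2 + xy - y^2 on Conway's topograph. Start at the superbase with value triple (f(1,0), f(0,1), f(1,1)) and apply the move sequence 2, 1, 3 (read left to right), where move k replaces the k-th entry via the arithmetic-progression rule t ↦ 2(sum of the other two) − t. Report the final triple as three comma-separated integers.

start (3,-1,3) = (f(1,0),f(0,1),f(1,1))
replace slot 2: 2·(3+3) − (-1) = 13 → (3,13,3)
replace slot 1: 2·(13+3) − 3 = 29 → (29,13,3)
replace slot 3: 2·(29+13) − 3 = 81 → (29,13,81)

29,13,81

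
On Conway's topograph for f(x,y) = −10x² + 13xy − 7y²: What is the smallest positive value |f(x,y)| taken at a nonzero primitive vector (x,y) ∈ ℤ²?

translate: b→7 (≡-13 mod 20), so (10,-13,7)→(10,7,4)
flip: (10,7,4)→(4,-7,10)
translate: b→1 (≡-7 mod 8), so (4,-7,10)→(4,1,7)
reduced (well bottom): (4,1,7) with a≤c, −a<b≤a
well minimum |f| = |-4| = 4 (negative-definite)

4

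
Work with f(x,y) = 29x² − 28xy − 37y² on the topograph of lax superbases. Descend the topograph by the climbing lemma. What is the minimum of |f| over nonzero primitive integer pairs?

descent: ρ → (-37,28,29)  [lands on river]
river: ρ → (29,30,-36)
river: ρ → (-36,42,23)
river: ρ → (23,50,-28)
river: ρ → (-28,62,11)
river: ρ → (11,70,-4)
river: ρ → (-4,66,45)
river: ρ → (45,24,-25)
river: ρ → (-25,26,44)
river: ρ → (44,62,-7)
river: ρ → (-7,64,35)
river: ρ → (35,6,-36)
river: ρ → (-36,66,5)
river: ρ → (5,64,-49)
river: ρ → (-49,34,20)
river: ρ → (20,46,-37)
closes: descent 1, river 16
min |a| on river = 4

4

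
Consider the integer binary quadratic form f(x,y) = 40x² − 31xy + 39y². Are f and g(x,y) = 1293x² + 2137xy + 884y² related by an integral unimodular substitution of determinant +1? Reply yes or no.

D₁ = -5279, D₂ = -5279
f: flip: (40,-31,39)→(39,31,40)
f: reduced (well bottom): (39,31,40) with a≤c, −a<b≤a
g: translate: b→-449 (≡2137 mod 2586), so (1293,2137,884)→(1293,-449,40)
g: flip: (1293,-449,40)→(40,449,1293)
g: translate: b→-31 (≡449 mod 80), so (40,449,1293)→(40,-31,39)
g: flip: (40,-31,39)→(39,31,40)
g: reduced (well bottom): (39,31,40) with a≤c, −a<b≤a
reduced forms (39, 31, 40) vs (39, 31, 40) ⇒ equivalent

yes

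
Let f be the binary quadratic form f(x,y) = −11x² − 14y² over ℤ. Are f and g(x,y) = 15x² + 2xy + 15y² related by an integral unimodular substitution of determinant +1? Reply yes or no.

D₁ = -616, D₂ = -896
discriminants differ ⇒ not SL₂(ℤ)-equivalent

no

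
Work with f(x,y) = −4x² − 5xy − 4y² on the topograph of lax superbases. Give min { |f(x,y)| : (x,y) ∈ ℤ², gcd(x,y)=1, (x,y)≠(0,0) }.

translate: b→-3 (≡5 mod 8), so (4,5,4)→(4,-3,3)
flip: (4,-3,3)→(3,3,4)
reduced (well bottom): (3,3,4) with a≤c, −a<b≤a
well minimum |f| = |-3| = 3 (negative-definite)

3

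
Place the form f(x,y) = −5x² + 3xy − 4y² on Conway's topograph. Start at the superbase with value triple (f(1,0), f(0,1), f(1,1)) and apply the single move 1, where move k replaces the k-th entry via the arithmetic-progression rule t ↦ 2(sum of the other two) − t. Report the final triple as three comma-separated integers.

start (-5,-4,-6) = (f(1,0),f(0,1),f(1,1))
replace slot 1: 2·((-4)+(-6)) − (-5) = -15 → (-15,-4,-6)

-15,-4,-6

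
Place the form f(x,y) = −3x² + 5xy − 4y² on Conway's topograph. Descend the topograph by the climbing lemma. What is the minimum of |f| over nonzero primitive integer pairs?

translate: b→1 (≡-5 mod 6), so (3,-5,4)→(3,1,2)
flip: (3,1,2)→(2,-1,3)
reduced (well bottom): (2,-1,3) with a≤c, −a<b≤a
well minimum |f| = |-2| = 2 (negative-definite)

2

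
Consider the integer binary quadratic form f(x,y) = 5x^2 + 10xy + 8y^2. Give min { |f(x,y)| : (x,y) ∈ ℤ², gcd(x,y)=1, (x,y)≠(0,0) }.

translate: b→0 (≡10 mod 10), so (5,10,8)→(5,0,3)
flip: (5,0,3)→(3,0,5)
reduced (well bottom): (3,0,5) with a≤c, −a<b≤a
well minimum = a = 3

3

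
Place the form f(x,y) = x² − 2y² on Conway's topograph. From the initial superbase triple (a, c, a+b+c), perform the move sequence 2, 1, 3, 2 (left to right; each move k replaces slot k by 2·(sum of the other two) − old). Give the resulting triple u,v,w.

start (1,-2,-1) = (f(1,0),f(0,1),f(1,1))
replace slot 2: 2·(1+(-1)) − (-2) = 2 → (1,2,-1)
replace slot 1: 2·(2+(-1)) − 1 = 1 → (1,2,-1)
replace slot 3: 2·(1+2) − (-1) = 7 → (1,2,7)
replace slot 2: 2·(1+7) − 2 = 14 → (1,14,7)

1,14,7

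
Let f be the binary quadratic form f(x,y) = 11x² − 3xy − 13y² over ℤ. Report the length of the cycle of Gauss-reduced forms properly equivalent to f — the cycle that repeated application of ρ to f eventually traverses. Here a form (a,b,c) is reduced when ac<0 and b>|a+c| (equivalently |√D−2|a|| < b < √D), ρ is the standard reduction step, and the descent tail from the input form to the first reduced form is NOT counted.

D = 581, ⌊√D⌋ = 24
descent: ρ → (-13,3,11)  [lands on river]
river: ρ → (11,19,-5)
river: ρ → (-5,21,7)
river: ρ → (7,21,-5)
river: ρ → (-5,19,11)
river: ρ → (11,3,-13)
river: ρ → (-13,23,1)
river: ρ → (1,23,-13)
ρ-cycle length = 8 (tail of 1 descent step not counted)

8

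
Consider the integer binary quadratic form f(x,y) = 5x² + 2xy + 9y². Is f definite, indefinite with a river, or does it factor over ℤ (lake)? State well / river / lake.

D = b²−4ac = 2² − 4·5·9 = -176
D < 0 ⇒ definite ⇒ every region one sign ⇒ single well

well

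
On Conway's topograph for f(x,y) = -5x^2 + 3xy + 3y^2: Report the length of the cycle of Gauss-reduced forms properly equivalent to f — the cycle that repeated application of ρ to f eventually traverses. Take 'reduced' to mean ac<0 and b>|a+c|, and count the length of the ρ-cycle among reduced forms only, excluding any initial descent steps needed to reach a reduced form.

D = 69, ⌊√D⌋ = 8
river: ρ → (3,3,-5)
river: ρ → (-5,7,1)
river: ρ → (1,7,-5)
river: ρ → (-5,3,3)
ρ-cycle length = 4 (tail of 0 descent steps not counted)

4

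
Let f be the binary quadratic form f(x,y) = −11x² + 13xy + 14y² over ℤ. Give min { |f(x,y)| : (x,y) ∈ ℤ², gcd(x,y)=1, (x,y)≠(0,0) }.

river: ρ → (14,15,-10)
river: ρ → (-10,25,4)
river: ρ → (4,23,-16)
river: ρ → (-16,9,11)
river: ρ → (11,13,-14)
river: ρ → (-14,15,10)
river: ρ → (10,25,-4)
river: ρ → (-4,23,16)
river: ρ → (16,9,-11)
river: ρ → (-11,13,14)
closes: descent 0, river 10
min |a| on river = 4

4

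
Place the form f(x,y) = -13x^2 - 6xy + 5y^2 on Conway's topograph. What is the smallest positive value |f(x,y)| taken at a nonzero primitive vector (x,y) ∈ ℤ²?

descent: ρ → (5,16,-2)  [lands on river]
river: ρ → (-2,16,5)
river: ρ → (5,14,-5)
river: ρ → (-5,16,2)
river: ρ → (2,16,-5)
river: ρ → (-5,14,5)
closes: descent 1, river 6
min |a| on river = 2

2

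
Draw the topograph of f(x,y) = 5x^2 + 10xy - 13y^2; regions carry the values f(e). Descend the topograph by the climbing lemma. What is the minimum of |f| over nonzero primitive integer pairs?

river: ρ → (-13,16,2)
river: ρ → (2,16,-13)
river: ρ → (-13,10,5)
river: ρ → (5,10,-13)
closes: descent 0, river 4
min |a| on river = 2

2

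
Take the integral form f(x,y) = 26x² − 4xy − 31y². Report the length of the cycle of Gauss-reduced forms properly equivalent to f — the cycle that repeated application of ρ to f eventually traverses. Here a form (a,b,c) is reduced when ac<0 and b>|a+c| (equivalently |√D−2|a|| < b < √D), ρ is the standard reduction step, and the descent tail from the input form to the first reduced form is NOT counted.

D = 3240, ⌊√D⌋ = 56
descent: ρ → (-31,4,26)
descent: ρ → (26,48,-9)  [lands on river]
river: ρ → (-9,42,41)
river: ρ → (41,40,-10)
river: ρ → (-10,40,41)
river: ρ → (41,42,-9)
river: ρ → (-9,48,26)
river: ρ → (26,56,-1)
river: ρ → (-1,56,26)
ρ-cycle length = 8 (tail of 2 descent steps not counted)

8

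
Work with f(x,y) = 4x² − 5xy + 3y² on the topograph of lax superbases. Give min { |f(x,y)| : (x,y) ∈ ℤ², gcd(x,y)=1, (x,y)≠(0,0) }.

translate: b→3 (≡-5 mod 8), so (4,-5,3)→(4,3,2)
flip: (4,3,2)→(2,-3,4)
translate: b→1 (≡-3 mod 4), so (2,-3,4)→(2,1,3)
reduced (well bottom): (2,1,3) with a≤c, −a<b≤a
well minimum = a = 2

2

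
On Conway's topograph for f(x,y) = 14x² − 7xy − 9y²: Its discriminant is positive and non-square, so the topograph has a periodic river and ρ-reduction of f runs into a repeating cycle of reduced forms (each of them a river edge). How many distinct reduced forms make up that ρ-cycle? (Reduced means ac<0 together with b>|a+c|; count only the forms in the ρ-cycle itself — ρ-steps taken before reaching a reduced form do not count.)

D = 553, ⌊√D⌋ = 23
descent: ρ → (-9,7,14)  [lands on river]
river: ρ → (14,21,-2)
river: ρ → (-2,23,3)
river: ρ → (3,19,-16)
river: ρ → (-16,13,6)
river: ρ → (6,23,-1)
river: ρ → (-1,23,6)
river: ρ → (6,13,-16)
river: ρ → (-16,19,3)
river: ρ → (3,23,-2)
river: ρ → (-2,21,14)
river: ρ → (14,7,-9)
river: ρ → (-9,11,12)
river: ρ → (12,13,-8)
river: ρ → (-8,19,6)
river: ρ → (6,17,-11)
river: ρ → (-11,5,12)
river: ρ → (12,19,-4)
river: ρ → (-4,21,7)
river: ρ → (7,21,-4)
river: ρ → (-4,19,12)
river: ρ → (12,5,-11)
river: ρ → (-11,17,6)
river: ρ → (6,19,-8)
river: ρ → (-8,13,12)
river: ρ → (12,11,-9)
ρ-cycle length = 26 (tail of 1 descent step not counted)

26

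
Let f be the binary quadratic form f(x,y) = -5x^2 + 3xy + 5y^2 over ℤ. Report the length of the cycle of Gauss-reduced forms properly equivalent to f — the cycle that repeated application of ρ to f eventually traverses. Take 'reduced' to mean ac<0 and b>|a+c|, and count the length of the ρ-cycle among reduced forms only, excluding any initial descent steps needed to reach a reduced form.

D = 109, ⌊√D⌋ = 10
river: ρ → (5,7,-3)
river: ρ → (-3,5,7)
river: ρ → (7,9,-1)
river: ρ → (-1,9,7)
river: ρ → (7,5,-3)
river: ρ → (-3,7,5)
river: ρ → (5,3,-5)
river: ρ → (-5,7,3)
river: ρ → (3,5,-7)
river: ρ → (-7,9,1)
river: ρ → (1,9,-7)
river: ρ → (-7,5,3)
river: ρ → (3,7,-5)
river: ρ → (-5,3,5)
ρ-cycle length = 14 (tail of 0 descent steps not counted)

14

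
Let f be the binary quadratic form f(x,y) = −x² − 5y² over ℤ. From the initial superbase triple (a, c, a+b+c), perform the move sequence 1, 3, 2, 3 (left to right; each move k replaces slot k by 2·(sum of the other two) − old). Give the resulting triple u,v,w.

start (-1,-5,-6) = (f(1,0),f(0,1),f(1,1))
replace slot 1: 2·((-5)+(-6)) − (-1) = -21 → (-21,-5,-6)
replace slot 3: 2·((-21)+(-5)) − (-6) = -46 → (-21,-5,-46)
replace slot 2: 2·((-21)+(-46)) − (-5) = -129 → (-21,-129,-46)
replace slot 3: 2·((-21)+(-129)) − (-46) = -254 → (-21,-129,-254)

-21,-129,-254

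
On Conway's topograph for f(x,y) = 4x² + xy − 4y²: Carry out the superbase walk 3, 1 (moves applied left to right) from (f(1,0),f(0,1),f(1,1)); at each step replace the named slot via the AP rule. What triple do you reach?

start (4,-4,1) = (f(1,0),f(0,1),f(1,1))
replace slot 3: 2·(4+(-4)) − 1 = -1 → (4,-4,-1)
replace slot 1: 2·((-4)+(-1)) − 4 = -14 → (-14,-4,-1)

-14,-4,-1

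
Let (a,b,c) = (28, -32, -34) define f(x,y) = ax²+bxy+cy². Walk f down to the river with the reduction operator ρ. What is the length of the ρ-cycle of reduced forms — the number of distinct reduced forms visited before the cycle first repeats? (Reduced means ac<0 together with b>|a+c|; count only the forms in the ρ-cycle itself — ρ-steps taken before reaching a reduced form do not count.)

D = 4832, ⌊√D⌋ = 69
descent: ρ → (-34,32,28)  [lands on river]
river: ρ → (28,24,-38)
river: ρ → (-38,52,14)
river: ρ → (14,60,-22)
river: ρ → (-22,28,46)
river: ρ → (46,64,-4)
river: ρ → (-4,64,46)
river: ρ → (46,28,-22)
river: ρ → (-22,60,14)
river: ρ → (14,52,-38)
river: ρ → (-38,24,28)
river: ρ → (28,32,-34)
river: ρ → (-34,36,26)
river: ρ → (26,68,-2)
river: ρ → (-2,68,26)
river: ρ → (26,36,-34)
ρ-cycle length = 16 (tail of 1 descent step not counted)

16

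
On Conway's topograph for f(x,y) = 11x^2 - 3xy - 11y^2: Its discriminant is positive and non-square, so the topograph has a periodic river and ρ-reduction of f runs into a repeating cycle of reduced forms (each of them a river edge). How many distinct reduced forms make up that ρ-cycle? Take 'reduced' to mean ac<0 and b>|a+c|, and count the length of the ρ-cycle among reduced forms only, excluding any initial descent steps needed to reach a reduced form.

D = 493, ⌊√D⌋ = 22
descent: ρ → (-11,3,11)  [lands on river]
river: ρ → (11,19,-3)
river: ρ → (-3,17,17)
river: ρ → (17,17,-3)
river: ρ → (-3,19,11)
river: ρ → (11,3,-11)
river: ρ → (-11,19,3)
river: ρ → (3,17,-17)
river: ρ → (-17,17,3)
river: ρ → (3,19,-11)
ρ-cycle length = 10 (tail of 1 descent step not counted)

10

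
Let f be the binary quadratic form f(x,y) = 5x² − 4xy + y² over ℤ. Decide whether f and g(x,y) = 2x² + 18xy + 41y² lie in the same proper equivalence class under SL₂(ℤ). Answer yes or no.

D₁ = -4, D₂ = -4
f: flip: (5,-4,1)→(1,4,5)
f: translate: b→0 (≡4 mod 2), so (1,4,5)→(1,0,1)
f: reduced (well bottom): (1,0,1) with a≤c, −a<b≤a
g: translate: b→2 (≡18 mod 4), so (2,18,41)→(2,2,1)
g: flip: (2,2,1)→(1,-2,2)
g: translate: b→0 (≡-2 mod 2), so (1,-2,2)→(1,0,1)
g: reduced (well bottom): (1,0,1) with a≤c, −a<b≤a
reduced forms (1, 0, 1) vs (1, 0, 1) ⇒ equivalent

yes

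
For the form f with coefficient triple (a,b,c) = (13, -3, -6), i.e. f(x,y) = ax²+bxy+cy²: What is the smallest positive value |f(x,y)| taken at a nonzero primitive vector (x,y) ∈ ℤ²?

descent: ρ → (-6,15,4)  [lands on river]
river: ρ → (4,17,-2)
river: ρ → (-2,15,12)
river: ρ → (12,9,-5)
river: ρ → (-5,11,10)
river: ρ → (10,9,-6)
closes: descent 1, river 6
min |a| on river = 2

2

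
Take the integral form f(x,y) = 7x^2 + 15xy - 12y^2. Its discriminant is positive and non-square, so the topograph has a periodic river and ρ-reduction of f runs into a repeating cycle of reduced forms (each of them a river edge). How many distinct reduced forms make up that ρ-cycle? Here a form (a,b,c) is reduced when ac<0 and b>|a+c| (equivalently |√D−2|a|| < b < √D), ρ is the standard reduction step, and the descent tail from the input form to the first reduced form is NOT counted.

D = 561, ⌊√D⌋ = 23
river: ρ → (-12,9,10)
river: ρ → (10,11,-11)
river: ρ → (-11,11,10)
river: ρ → (10,9,-12)
river: ρ → (-12,15,7)
river: ρ → (7,13,-14)
river: ρ → (-14,15,6)
river: ρ → (6,21,-5)
river: ρ → (-5,19,10)
river: ρ → (10,21,-3)
river: ρ → (-3,21,10)
river: ρ → (10,19,-5)
river: ρ → (-5,21,6)
river: ρ → (6,15,-14)
river: ρ → (-14,13,7)
river: ρ → (7,15,-12)
ρ-cycle length = 16 (tail of 0 descent steps not counted)

16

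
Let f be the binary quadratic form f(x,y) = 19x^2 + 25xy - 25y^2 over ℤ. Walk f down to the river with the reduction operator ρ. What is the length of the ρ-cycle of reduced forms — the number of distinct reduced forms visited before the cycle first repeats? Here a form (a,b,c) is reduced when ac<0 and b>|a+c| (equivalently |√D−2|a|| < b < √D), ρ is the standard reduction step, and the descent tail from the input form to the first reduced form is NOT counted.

D = 2525, ⌊√D⌋ = 50
river: ρ → (-25,25,19)
river: ρ → (19,13,-31)
river: ρ → (-31,49,1)
river: ρ → (1,49,-31)
river: ρ → (-31,13,19)
river: ρ → (19,25,-25)
ρ-cycle length = 6 (tail of 0 descent steps not counted)

6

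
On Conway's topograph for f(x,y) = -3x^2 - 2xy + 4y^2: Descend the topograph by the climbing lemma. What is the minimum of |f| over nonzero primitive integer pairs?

descent: ρ → (4,2,-3)  [lands on river]
river: ρ → (-3,4,3)
river: ρ → (3,2,-4)
river: ρ → (-4,6,1)
river: ρ → (1,6,-4)
river: ρ → (-4,2,3)
river: ρ → (3,4,-3)
river: ρ → (-3,2,4)
river: ρ → (4,6,-1)
river: ρ → (-1,6,4)
closes: descent 1, river 10
min |a| on river = 1

1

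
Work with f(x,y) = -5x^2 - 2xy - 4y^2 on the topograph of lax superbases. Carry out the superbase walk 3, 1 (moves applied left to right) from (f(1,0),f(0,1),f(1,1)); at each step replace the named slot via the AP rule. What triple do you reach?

start (-5,-4,-11) = (f(1,0),f(0,1),f(1,1))
replace slot 3: 2·((-5)+(-4)) − (-11) = -7 → (-5,-4,-7)
replace slot 1: 2·((-4)+(-7)) − (-5) = -17 → (-17,-4,-7)

-17,-4,-7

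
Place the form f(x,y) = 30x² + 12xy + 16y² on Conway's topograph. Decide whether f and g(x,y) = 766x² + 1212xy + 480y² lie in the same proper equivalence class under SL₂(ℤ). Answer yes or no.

D₁ = -1776, D₂ = -1776
f: flip: (30,12,16)→(16,-12,30)
f: reduced (well bottom): (16,-12,30) with a≤c, −a<b≤a
g: translate: b→-320 (≡1212 mod 1532), so (766,1212,480)→(766,-320,34)
g: flip: (766,-320,34)→(34,320,766)
g: translate: b→-20 (≡320 mod 68), so (34,320,766)→(34,-20,16)
g: flip: (34,-20,16)→(16,20,34)
g: translate: b→-12 (≡20 mod 32), so (16,20,34)→(16,-12,30)
g: reduced (well bottom): (16,-12,30) with a≤c, −a<b≤a
reduced forms (16, -12, 30) vs (16, -12, 30) ⇒ equivalent

yes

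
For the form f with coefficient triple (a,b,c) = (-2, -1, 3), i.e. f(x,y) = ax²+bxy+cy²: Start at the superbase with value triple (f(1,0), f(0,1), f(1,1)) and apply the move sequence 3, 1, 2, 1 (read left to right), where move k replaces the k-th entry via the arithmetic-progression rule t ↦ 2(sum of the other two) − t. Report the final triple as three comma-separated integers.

start (-2,3,0) = (f(1,0),f(0,1),f(1,1))
replace slot 3: 2·((-2)+3) − 0 = 2 → (-2,3,2)
replace slot 1: 2·(3+2) − (-2) = 12 → (12,3,2)
replace slot 2: 2·(12+2) − 3 = 25 → (12,25,2)
replace slot 1: 2·(25+2) − 12 = 42 → (42,25,2)

42,25,2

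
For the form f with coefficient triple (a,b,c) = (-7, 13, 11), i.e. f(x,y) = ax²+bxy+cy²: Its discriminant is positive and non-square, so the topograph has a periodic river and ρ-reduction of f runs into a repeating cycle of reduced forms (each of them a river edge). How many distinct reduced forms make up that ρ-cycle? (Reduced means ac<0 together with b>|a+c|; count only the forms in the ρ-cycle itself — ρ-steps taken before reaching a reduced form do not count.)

D = 477, ⌊√D⌋ = 21
river: ρ → (11,9,-9)
river: ρ → (-9,9,11)
river: ρ → (11,13,-7)
river: ρ → (-7,15,9)
river: ρ → (9,21,-1)
river: ρ → (-1,21,9)
river: ρ → (9,15,-7)
river: ρ → (-7,13,11)
ρ-cycle length = 8 (tail of 0 descent steps not counted)

8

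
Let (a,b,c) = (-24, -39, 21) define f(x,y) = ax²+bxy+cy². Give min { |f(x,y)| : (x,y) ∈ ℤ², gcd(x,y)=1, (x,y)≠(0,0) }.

descent: ρ → (21,39,-24)  [lands on river]
river: ρ → (-24,57,3)
river: ρ → (3,57,-24)
river: ρ → (-24,39,21)
river: ρ → (21,45,-18)
river: ρ → (-18,27,39)
river: ρ → (39,51,-6)
river: ρ → (-6,57,12)
river: ρ → (12,39,-42)
river: ρ → (-42,45,9)
river: ρ → (9,45,-42)
river: ρ → (-42,39,12)
river: ρ → (12,57,-6)
river: ρ → (-6,51,39)
river: ρ → (39,27,-18)
river: ρ → (-18,45,21)
closes: descent 1, river 16
min |a| on river = 3

3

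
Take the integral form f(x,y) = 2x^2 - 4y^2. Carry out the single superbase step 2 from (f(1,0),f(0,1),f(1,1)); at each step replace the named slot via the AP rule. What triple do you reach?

start (2,-4,-2) = (f(1,0),f(0,1),f(1,1))
replace slot 2: 2·(2+(-2)) − (-4) = 4 → (2,4,-2)

2,4,-2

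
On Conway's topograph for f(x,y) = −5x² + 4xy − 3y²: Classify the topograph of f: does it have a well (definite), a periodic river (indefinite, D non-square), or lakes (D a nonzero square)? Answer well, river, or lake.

D = b²−4ac = 4² − 4·(-5)·(-3) = -44
D < 0 ⇒ definite ⇒ every region one sign ⇒ single well

well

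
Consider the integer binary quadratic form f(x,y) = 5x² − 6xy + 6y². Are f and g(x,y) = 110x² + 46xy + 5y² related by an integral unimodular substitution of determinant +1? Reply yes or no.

D₁ = -84, D₂ = -84
f: translate: b→4 (≡-6 mod 10), so (5,-6,6)→(5,4,5)
f: reduced (well bottom): (5,4,5) with a≤c, −a<b≤a
g: flip: (110,46,5)→(5,-46,110)
g: translate: b→4 (≡-46 mod 10), so (5,-46,110)→(5,4,5)
g: reduced (well bottom): (5,4,5) with a≤c, −a<b≤a
reduced forms (5, 4, 5) vs (5, 4, 5) ⇒ equivalent

yes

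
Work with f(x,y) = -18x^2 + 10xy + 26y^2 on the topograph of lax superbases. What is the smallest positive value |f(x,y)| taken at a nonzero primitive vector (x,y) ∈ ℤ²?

river: ρ → (26,42,-2)
river: ρ → (-2,42,26)
river: ρ → (26,10,-18)
river: ρ → (-18,26,18)
river: ρ → (18,10,-26)
river: ρ → (-26,42,2)
river: ρ → (2,42,-26)
river: ρ → (-26,10,18)
river: ρ → (18,26,-18)
river: ρ → (-18,10,26)
closes: descent 0, river 10
min |a| on river = 2

2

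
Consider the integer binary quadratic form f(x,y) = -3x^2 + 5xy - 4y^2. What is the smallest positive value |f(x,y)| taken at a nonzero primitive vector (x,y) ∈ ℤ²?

translate: b→1 (≡-5 mod 6), so (3,-5,4)→(3,1,2)
flip: (3,1,2)→(2,-1,3)
reduced (well bottom): (2,-1,3) with a≤c, −a<b≤a
well minimum |f| = |-2| = 2 (negative-definite)

2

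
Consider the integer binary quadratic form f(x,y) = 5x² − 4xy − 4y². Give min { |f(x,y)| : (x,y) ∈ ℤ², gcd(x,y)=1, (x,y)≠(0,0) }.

descent: ρ → (-4,4,5)  [lands on river]
river: ρ → (5,6,-3)
river: ρ → (-3,6,5)
river: ρ → (5,4,-4)
closes: descent 1, river 4
min |a| on river = 3

3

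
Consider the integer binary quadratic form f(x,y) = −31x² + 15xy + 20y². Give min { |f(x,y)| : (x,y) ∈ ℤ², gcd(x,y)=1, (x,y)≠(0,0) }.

river: ρ → (20,25,-26)
river: ρ → (-26,27,19)
river: ρ → (19,49,-4)
river: ρ → (-4,47,31)
river: ρ → (31,15,-20)
river: ρ → (-20,25,26)
river: ρ → (26,27,-19)
river: ρ → (-19,49,4)
river: ρ → (4,47,-31)
river: ρ → (-31,15,20)
closes: descent 0, river 10
min |a| on river = 4

4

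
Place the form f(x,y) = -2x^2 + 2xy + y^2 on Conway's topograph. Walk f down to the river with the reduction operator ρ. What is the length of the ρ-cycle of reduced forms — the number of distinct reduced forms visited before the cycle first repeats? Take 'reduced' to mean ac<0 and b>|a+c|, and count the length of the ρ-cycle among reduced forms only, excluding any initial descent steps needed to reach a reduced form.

D = 12, ⌊√D⌋ = 3
river: ρ → (1,2,-2)
river: ρ → (-2,2,1)
ρ-cycle length = 2 (tail of 0 descent steps not counted)

2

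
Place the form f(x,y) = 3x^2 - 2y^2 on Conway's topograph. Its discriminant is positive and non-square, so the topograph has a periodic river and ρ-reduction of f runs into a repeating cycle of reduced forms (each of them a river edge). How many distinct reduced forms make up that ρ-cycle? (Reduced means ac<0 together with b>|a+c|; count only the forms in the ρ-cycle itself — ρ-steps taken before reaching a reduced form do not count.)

D = 24, ⌊√D⌋ = 4
descent: ρ → (-2,4,1)  [lands on river]
river: ρ → (1,4,-2)
ρ-cycle length = 2 (tail of 1 descent step not counted)

2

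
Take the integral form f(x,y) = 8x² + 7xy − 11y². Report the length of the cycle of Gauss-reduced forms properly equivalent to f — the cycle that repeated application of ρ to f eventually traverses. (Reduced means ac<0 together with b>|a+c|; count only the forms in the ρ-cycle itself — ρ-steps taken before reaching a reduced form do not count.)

D = 401, ⌊√D⌋ = 20
river: ρ → (-11,15,4)
river: ρ → (4,17,-7)
river: ρ → (-7,11,10)
river: ρ → (10,9,-8)
river: ρ → (-8,7,11)
river: ρ → (11,15,-4)
river: ρ → (-4,17,7)
river: ρ → (7,11,-10)
river: ρ → (-10,9,8)
river: ρ → (8,7,-11)
ρ-cycle length = 10 (tail of 0 descent steps not counted)

10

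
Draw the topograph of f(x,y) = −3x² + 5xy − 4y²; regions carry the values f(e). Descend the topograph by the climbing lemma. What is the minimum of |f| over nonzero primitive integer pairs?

translate: b→1 (≡-5 mod 6), so (3,-5,4)→(3,1,2)
flip: (3,1,2)→(2,-1,3)
reduced (well bottom): (2,-1,3) with a≤c, −a<b≤a
well minimum |f| = |-2| = 2 (negative-definite)

2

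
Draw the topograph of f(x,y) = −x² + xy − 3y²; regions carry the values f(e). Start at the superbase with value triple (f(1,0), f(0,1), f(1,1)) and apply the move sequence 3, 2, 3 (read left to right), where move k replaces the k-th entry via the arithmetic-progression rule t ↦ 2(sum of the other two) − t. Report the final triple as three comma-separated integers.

start (-1,-3,-3) = (f(1,0),f(0,1),f(1,1))
replace slot 3: 2·((-1)+(-3)) − (-3) = -5 → (-1,-3,-5)
replace slot 2: 2·((-1)+(-5)) − (-3) = -9 → (-1,-9,-5)
replace slot 3: 2·((-1)+(-9)) − (-5) = -15 → (-1,-9,-15)

-1,-9,-15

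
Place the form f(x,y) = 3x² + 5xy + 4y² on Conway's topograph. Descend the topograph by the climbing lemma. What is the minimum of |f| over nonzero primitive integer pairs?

translate: b→-1 (≡5 mod 6), so (3,5,4)→(3,-1,2)
flip: (3,-1,2)→(2,1,3)
reduced (well bottom): (2,1,3) with a≤c, −a<b≤a
well minimum = a = 2

2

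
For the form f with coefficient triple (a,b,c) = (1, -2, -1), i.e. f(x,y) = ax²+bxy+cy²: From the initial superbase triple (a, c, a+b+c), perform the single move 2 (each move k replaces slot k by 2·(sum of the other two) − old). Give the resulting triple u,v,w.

start (1,-1,-2) = (f(1,0),f(0,1),f(1,1))
replace slot 2: 2·(1+(-2)) − (-1) = -1 → (1,-1,-2)

1,-1,-2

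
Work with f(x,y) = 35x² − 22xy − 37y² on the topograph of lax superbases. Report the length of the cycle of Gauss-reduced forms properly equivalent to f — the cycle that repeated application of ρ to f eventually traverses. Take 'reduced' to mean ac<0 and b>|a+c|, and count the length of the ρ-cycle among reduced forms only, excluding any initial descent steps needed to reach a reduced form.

D = 5664, ⌊√D⌋ = 75
descent: ρ → (-37,22,35)  [lands on river]
river: ρ → (35,48,-24)
river: ρ → (-24,48,35)
river: ρ → (35,22,-37)
river: ρ → (-37,52,20)
river: ρ → (20,68,-13)
river: ρ → (-13,62,35)
river: ρ → (35,8,-40)
river: ρ → (-40,72,3)
river: ρ → (3,72,-40)
river: ρ → (-40,8,35)
river: ρ → (35,62,-13)
river: ρ → (-13,68,20)
river: ρ → (20,52,-37)
ρ-cycle length = 14 (tail of 1 descent step not counted)

14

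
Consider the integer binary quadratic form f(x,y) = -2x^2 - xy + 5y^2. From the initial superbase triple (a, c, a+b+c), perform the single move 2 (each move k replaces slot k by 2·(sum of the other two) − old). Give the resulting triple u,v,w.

start (-2,5,2) = (f(1,0),f(0,1),f(1,1))
replace slot 2: 2·((-2)+2) − 5 = -5 → (-2,-5,2)

-2,-5,2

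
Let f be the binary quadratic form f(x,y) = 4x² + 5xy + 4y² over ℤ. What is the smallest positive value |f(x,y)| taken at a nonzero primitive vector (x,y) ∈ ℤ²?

translate: b→-3 (≡5 mod 8), so (4,5,4)→(4,-3,3)
flip: (4,-3,3)→(3,3,4)
reduced (well bottom): (3,3,4) with a≤c, −a<b≤a
well minimum = a = 3

3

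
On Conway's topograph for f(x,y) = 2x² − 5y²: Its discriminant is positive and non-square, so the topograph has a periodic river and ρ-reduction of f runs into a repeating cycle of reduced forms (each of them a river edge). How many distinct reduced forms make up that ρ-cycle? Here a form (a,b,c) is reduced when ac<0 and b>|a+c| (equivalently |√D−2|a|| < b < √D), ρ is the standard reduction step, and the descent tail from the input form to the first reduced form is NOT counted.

D = 40, ⌊√D⌋ = 6
descent: ρ → (-5,0,2)
descent: ρ → (2,4,-3)  [lands on river]
river: ρ → (-3,2,3)
river: ρ → (3,4,-2)
river: ρ → (-2,4,3)
river: ρ → (3,2,-3)
river: ρ → (-3,4,2)
ρ-cycle length = 6 (tail of 2 descent steps not counted)

6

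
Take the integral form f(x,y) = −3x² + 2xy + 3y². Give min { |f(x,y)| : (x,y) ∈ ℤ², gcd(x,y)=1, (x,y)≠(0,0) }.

river: ρ → (3,4,-2)
river: ρ → (-2,4,3)
river: ρ → (3,2,-3)
river: ρ → (-3,4,2)
river: ρ → (2,4,-3)
river: ρ → (-3,2,3)
closes: descent 0, river 6
min |a| on river = 2

2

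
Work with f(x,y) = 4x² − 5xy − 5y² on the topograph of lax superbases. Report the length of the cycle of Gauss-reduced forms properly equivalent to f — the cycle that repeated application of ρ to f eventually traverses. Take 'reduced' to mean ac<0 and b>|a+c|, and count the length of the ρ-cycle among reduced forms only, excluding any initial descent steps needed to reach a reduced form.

D = 105, ⌊√D⌋ = 10
descent: ρ → (-5,5,4)  [lands on river]
river: ρ → (4,3,-6)
river: ρ → (-6,9,1)
river: ρ → (1,9,-6)
river: ρ → (-6,3,4)
river: ρ → (4,5,-5)
ρ-cycle length = 6 (tail of 1 descent step not counted)

6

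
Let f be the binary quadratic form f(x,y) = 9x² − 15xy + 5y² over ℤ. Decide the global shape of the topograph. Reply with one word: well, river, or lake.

D = b²−4ac = (-15)² − 4·9·5 = 45
D > 0 non-square ⇒ indefinite ⇒ periodic river

river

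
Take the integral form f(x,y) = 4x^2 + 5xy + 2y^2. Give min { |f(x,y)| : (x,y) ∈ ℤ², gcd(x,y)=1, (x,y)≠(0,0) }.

translate: b→-3 (≡5 mod 8), so (4,5,2)→(4,-3,1)
flip: (4,-3,1)→(1,3,4)
translate: b→1 (≡3 mod 2), so (1,3,4)→(1,1,2)
reduced (well bottom): (1,1,2) with a≤c, −a<b≤a
well minimum = a = 1

1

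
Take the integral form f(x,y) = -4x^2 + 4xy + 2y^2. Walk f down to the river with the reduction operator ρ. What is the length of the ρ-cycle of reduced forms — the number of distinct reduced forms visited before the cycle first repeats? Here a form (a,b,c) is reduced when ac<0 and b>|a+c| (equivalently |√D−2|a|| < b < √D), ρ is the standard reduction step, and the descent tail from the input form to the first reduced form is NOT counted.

D = 48, ⌊√D⌋ = 6
river: ρ → (2,4,-4)
river: ρ → (-4,4,2)
ρ-cycle length = 2 (tail of 0 descent steps not counted)

2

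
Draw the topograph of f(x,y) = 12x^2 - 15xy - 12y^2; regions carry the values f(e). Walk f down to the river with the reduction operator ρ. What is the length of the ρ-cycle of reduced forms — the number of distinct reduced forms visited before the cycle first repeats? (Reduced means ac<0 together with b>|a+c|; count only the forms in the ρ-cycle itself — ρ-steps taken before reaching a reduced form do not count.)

D = 801, ⌊√D⌋ = 28
descent: ρ → (-12,15,12)  [lands on river]
river: ρ → (12,9,-15)
river: ρ → (-15,21,6)
river: ρ → (6,27,-3)
river: ρ → (-3,27,6)
river: ρ → (6,21,-15)
river: ρ → (-15,9,12)
river: ρ → (12,15,-12)
river: ρ → (-12,9,15)
river: ρ → (15,21,-6)
river: ρ → (-6,27,3)
river: ρ → (3,27,-6)
river: ρ → (-6,21,15)
river: ρ → (15,9,-12)
ρ-cycle length = 14 (tail of 1 descent step not counted)

14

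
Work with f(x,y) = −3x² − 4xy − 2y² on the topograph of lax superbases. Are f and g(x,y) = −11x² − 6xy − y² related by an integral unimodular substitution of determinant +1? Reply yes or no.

D₁ = -8, D₂ = -8
f is negative-definite; reduce −f:
−f: translate: b→-2 (≡4 mod 6), so (3,4,2)→(3,-2,1)
−f: flip: (3,-2,1)→(1,2,3)
−f: translate: b→0 (≡2 mod 2), so (1,2,3)→(1,0,2)
−f: reduced (well bottom): (1,0,2) with a≤c, −a<b≤a
flip sign back: reduced form of f is (-1,0,-2)
g is negative-definite; reduce −g:
−g: flip: (11,6,1)→(1,-6,11)
−g: translate: b→0 (≡-6 mod 2), so (1,-6,11)→(1,0,2)
−g: reduced (well bottom): (1,0,2) with a≤c, −a<b≤a
flip sign back: reduced form of g is (-1,0,-2)
reduced forms (-1, 0, -2) vs (-1, 0, -2) ⇒ equivalent

yes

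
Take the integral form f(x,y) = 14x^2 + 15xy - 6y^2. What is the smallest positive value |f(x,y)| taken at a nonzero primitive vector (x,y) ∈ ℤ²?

river: ρ → (-6,21,5)
river: ρ → (5,19,-10)
river: ρ → (-10,21,3)
river: ρ → (3,21,-10)
river: ρ → (-10,19,5)
river: ρ → (5,21,-6)
river: ρ → (-6,15,14)
river: ρ → (14,13,-7)
river: ρ → (-7,15,12)
river: ρ → (12,9,-10)
river: ρ → (-10,11,11)
river: ρ → (11,11,-10)
river: ρ → (-10,9,12)
river: ρ → (12,15,-7)
river: ρ → (-7,13,14)
river: ρ → (14,15,-6)
closes: descent 0, river 16
min |a| on river = 3

3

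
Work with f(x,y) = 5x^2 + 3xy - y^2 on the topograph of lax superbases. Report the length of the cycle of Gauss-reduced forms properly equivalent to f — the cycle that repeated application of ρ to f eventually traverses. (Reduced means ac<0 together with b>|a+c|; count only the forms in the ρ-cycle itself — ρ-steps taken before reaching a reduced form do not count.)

D = 29, ⌊√D⌋ = 5
descent: ρ → (-1,5,1)  [lands on river]
river: ρ → (1,5,-1)
ρ-cycle length = 2 (tail of 1 descent step not counted)

2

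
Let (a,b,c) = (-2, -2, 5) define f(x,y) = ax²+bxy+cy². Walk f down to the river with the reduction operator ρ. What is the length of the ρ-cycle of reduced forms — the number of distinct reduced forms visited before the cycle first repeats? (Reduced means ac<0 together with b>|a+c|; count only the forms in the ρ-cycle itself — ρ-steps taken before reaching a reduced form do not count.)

D = 44, ⌊√D⌋ = 6
descent: ρ → (5,2,-2)
descent: ρ → (-2,6,1)  [lands on river]
river: ρ → (1,6,-2)
ρ-cycle length = 2 (tail of 2 descent steps not counted)

2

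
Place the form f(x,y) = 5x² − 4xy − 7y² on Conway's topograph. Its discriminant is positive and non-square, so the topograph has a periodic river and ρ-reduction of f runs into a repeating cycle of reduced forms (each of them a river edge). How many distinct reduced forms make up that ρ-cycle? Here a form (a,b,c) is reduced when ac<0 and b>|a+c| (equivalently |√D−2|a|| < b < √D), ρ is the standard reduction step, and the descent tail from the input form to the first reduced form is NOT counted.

D = 156, ⌊√D⌋ = 12
descent: ρ → (-7,4,5)  [lands on river]
river: ρ → (5,6,-6)
river: ρ → (-6,6,5)
river: ρ → (5,4,-7)
river: ρ → (-7,10,2)
river: ρ → (2,10,-7)
ρ-cycle length = 6 (tail of 1 descent step not counted)

6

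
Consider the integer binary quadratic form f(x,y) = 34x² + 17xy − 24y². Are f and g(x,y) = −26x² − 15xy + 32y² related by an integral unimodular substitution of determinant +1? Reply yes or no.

D₁ = 3553, D₂ = 3553
river cycle of f (length 40): (-24, 31, 27), (27, 23, -28), (-28, 33, 22), (22, 55, -6), (-6, 53, 31), (31, 9, -28), (-28, 47, 12), (12, 49, -24), (-24, 47, 14), (14, 37, -39), … (30 more)
river cycle of g (length 38): (32, 15, -26), (-26, 37, 21), (21, 47, -16), (-16, 49, 18), (18, 59, -1), (-1, 59, 18), (18, 49, -16), (-16, 47, 21), (21, 37, -26), (-26, 15, 32), … (28 more)
cycles differ ⇒ inequivalent

no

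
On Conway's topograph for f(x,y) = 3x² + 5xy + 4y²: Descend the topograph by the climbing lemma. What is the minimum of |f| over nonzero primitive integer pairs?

translate: b→-1 (≡5 mod 6), so (3,5,4)→(3,-1,2)
flip: (3,-1,2)→(2,1,3)
reduced (well bottom): (2,1,3) with a≤c, −a<b≤a
well minimum = a = 2

2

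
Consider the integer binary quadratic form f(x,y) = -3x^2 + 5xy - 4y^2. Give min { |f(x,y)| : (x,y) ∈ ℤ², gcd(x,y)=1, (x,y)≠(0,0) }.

translate: b→1 (≡-5 mod 6), so (3,-5,4)→(3,1,2)
flip: (3,1,2)→(2,-1,3)
reduced (well bottom): (2,-1,3) with a≤c, −a<b≤a
well minimum |f| = |-2| = 2 (negative-definite)

2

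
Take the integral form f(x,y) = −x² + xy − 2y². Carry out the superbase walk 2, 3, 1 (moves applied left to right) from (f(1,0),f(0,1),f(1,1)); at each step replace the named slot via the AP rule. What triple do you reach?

start (-1,-2,-2) = (f(1,0),f(0,1),f(1,1))
replace slot 2: 2·((-1)+(-2)) − (-2) = -4 → (-1,-4,-2)
replace slot 3: 2·((-1)+(-4)) − (-2) = -8 → (-1,-4,-8)
replace slot 1: 2·((-4)+(-8)) − (-1) = -23 → (-23,-4,-8)

-23,-4,-8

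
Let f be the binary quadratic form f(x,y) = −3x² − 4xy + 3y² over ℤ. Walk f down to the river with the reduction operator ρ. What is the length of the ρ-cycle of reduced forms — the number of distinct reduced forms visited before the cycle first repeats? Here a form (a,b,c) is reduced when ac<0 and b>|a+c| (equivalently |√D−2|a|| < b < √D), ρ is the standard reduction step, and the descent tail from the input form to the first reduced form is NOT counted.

D = 52, ⌊√D⌋ = 7
descent: ρ → (3,4,-3)  [lands on river]
river: ρ → (-3,2,4)
river: ρ → (4,6,-1)
river: ρ → (-1,6,4)
river: ρ → (4,2,-3)
river: ρ → (-3,4,3)
river: ρ → (3,2,-4)
river: ρ → (-4,6,1)
river: ρ → (1,6,-4)
river: ρ → (-4,2,3)
ρ-cycle length = 10 (tail of 1 descent step not counted)

10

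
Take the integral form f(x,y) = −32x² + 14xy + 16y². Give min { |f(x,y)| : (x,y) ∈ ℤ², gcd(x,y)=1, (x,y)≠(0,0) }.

descent: ρ → (16,18,-30)  [lands on river]
river: ρ → (-30,42,4)
river: ρ → (4,46,-8)
river: ρ → (-8,34,34)
river: ρ → (34,34,-8)
river: ρ → (-8,46,4)
river: ρ → (4,42,-30)
river: ρ → (-30,18,16)
river: ρ → (16,46,-2)
river: ρ → (-2,46,16)
closes: descent 1, river 10
min |a| on river = 2

2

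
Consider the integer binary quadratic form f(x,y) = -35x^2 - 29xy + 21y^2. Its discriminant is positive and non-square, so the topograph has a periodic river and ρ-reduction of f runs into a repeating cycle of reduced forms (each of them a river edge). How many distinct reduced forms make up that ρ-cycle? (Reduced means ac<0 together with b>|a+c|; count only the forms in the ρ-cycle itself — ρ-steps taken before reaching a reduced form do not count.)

D = 3781, ⌊√D⌋ = 61
descent: ρ → (21,29,-35)  [lands on river]
river: ρ → (-35,41,15)
river: ρ → (15,49,-23)
river: ρ → (-23,43,21)
river: ρ → (21,41,-25)
river: ρ → (-25,59,3)
river: ρ → (3,61,-5)
river: ρ → (-5,59,15)
river: ρ → (15,61,-1)
river: ρ → (-1,61,15)
river: ρ → (15,59,-5)
river: ρ → (-5,61,3)
river: ρ → (3,59,-25)
river: ρ → (-25,41,21)
river: ρ → (21,43,-23)
river: ρ → (-23,49,15)
river: ρ → (15,41,-35)
river: ρ → (-35,29,21)
river: ρ → (21,55,-9)
river: ρ → (-9,53,27)
river: ρ → (27,55,-7)
river: ρ → (-7,57,19)
river: ρ → (19,57,-7)
river: ρ → (-7,55,27)
river: ρ → (27,53,-9)
river: ρ → (-9,55,21)
ρ-cycle length = 26 (tail of 1 descent step not counted)

26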